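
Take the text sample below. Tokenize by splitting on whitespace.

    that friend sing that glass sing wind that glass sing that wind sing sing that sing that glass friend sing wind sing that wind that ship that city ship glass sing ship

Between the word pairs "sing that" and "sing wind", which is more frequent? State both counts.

"sing that": 5 occurrences
"sing wind": 2 occurrences

"sing that" (5 vs 2)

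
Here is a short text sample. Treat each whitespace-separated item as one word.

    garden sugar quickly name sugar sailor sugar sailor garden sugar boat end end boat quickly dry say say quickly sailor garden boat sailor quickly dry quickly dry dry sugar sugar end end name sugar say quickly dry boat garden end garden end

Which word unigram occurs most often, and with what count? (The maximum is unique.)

Unigram frequencies (highest first):
  sugar: 7
  quickly: 6
  end: 6
  garden: 5
  dry: 5
  sailor: 4
  … (3 more, each ≤ 4)

"sugar", 7 times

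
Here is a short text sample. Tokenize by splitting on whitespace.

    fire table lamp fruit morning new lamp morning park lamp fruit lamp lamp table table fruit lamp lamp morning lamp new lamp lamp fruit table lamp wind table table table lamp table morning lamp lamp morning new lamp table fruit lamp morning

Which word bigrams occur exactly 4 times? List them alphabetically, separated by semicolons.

lamp lamp; lamp morning

Bigram counts meeting the condition (exactly 4 times):
  lamp lamp: 4
  lamp morning: 4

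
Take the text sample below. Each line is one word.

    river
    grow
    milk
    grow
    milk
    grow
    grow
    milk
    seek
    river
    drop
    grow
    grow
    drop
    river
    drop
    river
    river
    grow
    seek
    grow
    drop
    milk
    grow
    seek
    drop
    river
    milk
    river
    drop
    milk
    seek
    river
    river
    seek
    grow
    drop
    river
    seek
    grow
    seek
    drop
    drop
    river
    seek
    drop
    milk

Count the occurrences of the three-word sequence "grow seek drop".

2

Scanning the 45 overlapping trigram windows for "grow seek drop":
  position 24–26: grow seek drop
  position 40–42: grow seek drop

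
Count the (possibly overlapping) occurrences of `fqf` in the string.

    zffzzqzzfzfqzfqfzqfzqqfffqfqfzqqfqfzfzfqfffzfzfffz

Sliding a length-3 window over the 50 characters (48 positions):
  position 14–16: fqf
  position 25–27: fqf
  position 27–29: fqf
  position 33–35: fqf
  position 39–41: fqf

5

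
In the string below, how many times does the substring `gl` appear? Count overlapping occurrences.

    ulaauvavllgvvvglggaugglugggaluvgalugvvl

2

Sliding a length-2 window over the 39 characters (38 positions):
  position 15–16: gl
  position 22–23: gl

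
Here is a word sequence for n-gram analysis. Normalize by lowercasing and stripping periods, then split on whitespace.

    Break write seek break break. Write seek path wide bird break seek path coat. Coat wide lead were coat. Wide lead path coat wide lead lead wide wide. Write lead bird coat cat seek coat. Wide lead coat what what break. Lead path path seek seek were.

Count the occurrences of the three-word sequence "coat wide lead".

Scanning the 45 overlapping trigram windows for "coat wide lead":
  position 15–17: coat wide lead
  position 19–21: coat wide lead
  position 23–25: coat wide lead
  position 35–37: coat wide lead

4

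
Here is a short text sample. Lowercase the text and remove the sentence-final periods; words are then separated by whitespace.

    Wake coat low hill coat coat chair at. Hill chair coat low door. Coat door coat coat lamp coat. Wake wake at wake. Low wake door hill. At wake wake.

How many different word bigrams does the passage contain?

24

30 tokens → 29 bigram windows in total.
Repeated bigrams (each contributes count−1 duplicates):
  at wake: 2
  coat coat: 2
  coat low: 2
  door coat: 2
  wake wake: 2
5 duplicate windows → 29 − 5 = 24 distinct.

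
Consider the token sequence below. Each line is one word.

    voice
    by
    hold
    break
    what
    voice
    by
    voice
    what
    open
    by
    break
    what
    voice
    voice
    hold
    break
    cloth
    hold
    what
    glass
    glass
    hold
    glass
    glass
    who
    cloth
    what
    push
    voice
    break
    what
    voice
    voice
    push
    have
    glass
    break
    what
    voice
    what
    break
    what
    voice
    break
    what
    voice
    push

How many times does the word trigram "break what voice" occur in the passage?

6

Scanning the 46 overlapping trigram windows for "break what voice":
  position 4–6: break what voice
  position 12–14: break what voice
  position 31–33: break what voice
  position 38–40: break what voice
  position 42–44: break what voice
  position 45–47: break what voice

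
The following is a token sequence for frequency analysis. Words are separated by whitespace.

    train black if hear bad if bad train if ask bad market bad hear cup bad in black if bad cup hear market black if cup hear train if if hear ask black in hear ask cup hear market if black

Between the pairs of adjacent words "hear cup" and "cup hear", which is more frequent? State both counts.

"hear cup": 1 occurrence
"cup hear": 3 occurrences

"cup hear" (3 vs 1)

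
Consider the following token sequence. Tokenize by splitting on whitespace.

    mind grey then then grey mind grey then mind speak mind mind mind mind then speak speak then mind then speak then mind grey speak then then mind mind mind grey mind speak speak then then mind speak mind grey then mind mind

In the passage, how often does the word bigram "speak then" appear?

4

Scanning the 42 overlapping bigram windows for "speak then":
  position 17–18: speak then
  position 21–22: speak then
  position 25–26: speak then
  position 34–35: speak then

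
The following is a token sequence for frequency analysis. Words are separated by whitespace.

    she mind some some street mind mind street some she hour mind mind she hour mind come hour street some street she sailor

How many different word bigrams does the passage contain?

17

23 tokens → 22 bigram windows in total.
Repeated bigrams (each contributes count−1 duplicates):
  hour mind: 2
  mind mind: 2
  she hour: 2
  some street: 2
  street some: 2
5 duplicate windows → 22 − 5 = 17 distinct.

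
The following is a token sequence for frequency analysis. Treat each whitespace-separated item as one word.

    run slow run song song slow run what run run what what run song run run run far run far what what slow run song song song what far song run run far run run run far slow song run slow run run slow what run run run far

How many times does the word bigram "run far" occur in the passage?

Scanning the 48 overlapping bigram windows for "run far":
  position 17–18: run far
  position 19–20: run far
  position 32–33: run far
  position 36–37: run far
  position 48–49: run far

5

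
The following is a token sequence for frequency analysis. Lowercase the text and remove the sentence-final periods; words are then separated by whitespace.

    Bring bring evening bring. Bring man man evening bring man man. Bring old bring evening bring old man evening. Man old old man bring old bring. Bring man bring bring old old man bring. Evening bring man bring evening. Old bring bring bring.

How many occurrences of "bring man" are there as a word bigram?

Scanning the 42 overlapping bigram windows for "bring man":
  position 5–6: bring man
  position 9–10: bring man
  position 27–28: bring man
  position 36–37: bring man

4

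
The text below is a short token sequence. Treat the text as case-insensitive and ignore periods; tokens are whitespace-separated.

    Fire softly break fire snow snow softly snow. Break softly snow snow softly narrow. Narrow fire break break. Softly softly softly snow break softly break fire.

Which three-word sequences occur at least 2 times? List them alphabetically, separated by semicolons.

snow break softly; snow snow softly; softly break fire; softly snow break

Trigram counts meeting the condition (at least 2 times):
  snow break softly: 2
  snow snow softly: 2
  softly break fire: 2
  softly snow break: 2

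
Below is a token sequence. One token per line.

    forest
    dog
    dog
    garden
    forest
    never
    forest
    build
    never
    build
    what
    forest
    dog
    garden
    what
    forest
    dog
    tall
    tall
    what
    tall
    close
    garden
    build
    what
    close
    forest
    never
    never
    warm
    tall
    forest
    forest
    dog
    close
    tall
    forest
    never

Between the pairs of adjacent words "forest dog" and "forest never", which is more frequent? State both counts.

"forest dog" (4 vs 3)

"forest dog": 4 occurrences
"forest never": 3 occurrences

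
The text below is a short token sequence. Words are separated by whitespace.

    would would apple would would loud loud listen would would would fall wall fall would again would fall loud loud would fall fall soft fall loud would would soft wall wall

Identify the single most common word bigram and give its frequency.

"would would", 5 times

Bigram frequencies (highest first):
  would would: 5
  would fall: 3
  loud loud: 2
  fall loud: 2
  loud would: 2
  would apple: 1
  … (15 more, each ≤ 1)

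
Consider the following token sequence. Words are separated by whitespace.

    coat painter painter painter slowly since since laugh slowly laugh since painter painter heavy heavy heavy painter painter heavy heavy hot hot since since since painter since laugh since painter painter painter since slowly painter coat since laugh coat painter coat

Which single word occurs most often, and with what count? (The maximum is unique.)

"painter", 13 times

Unigram frequencies (highest first):
  painter: 13
  since: 10
  heavy: 5
  coat: 4
  laugh: 4
  slowly: 3
  … (1 more, each ≤ 2)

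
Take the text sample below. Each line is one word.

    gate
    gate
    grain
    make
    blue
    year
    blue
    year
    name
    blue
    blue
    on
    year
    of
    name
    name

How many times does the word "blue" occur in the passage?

Scanning the 16 tokens for "blue":
  position 5: blue
  position 7: blue
  position 10: blue
  position 11: blue

4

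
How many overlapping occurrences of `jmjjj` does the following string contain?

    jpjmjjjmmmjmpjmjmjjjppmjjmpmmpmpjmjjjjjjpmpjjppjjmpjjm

3

Sliding a length-5 window over the 54 characters (50 positions):
  position 3–7: jmjjj
  position 16–20: jmjjj
  position 33–37: jmjjj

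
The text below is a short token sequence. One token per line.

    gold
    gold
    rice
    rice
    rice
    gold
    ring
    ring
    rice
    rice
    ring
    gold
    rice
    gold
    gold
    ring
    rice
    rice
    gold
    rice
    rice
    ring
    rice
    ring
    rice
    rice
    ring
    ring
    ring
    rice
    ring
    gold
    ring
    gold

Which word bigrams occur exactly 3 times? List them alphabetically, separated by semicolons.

gold rice; gold ring; rice gold; ring gold; ring ring

Bigram counts meeting the condition (exactly 3 times):
  gold rice: 3
  gold ring: 3
  rice gold: 3
  ring gold: 3
  ring ring: 3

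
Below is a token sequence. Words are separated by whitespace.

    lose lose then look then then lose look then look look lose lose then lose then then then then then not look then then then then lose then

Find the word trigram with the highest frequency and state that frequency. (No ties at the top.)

Trigram frequencies (highest first):
  then then then: 5
  lose lose then: 2
  look then then: 2
  then then lose: 2
  then lose then: 2
  lose then look: 1
  … (12 more, each ≤ 1)

"then then then", 5 times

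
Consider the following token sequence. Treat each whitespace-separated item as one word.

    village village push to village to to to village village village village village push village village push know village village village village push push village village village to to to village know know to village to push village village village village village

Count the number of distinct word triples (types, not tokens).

23

42 tokens → 40 trigram windows in total.
Repeated trigrams (each contributes count−1 duplicates):
  village village village: 9
  village village push: 4
  push village village: 3
  to to to: 2
  to to village: 2
  to village to: 2
  village to to: 2
17 duplicate windows → 40 − 17 = 23 distinct.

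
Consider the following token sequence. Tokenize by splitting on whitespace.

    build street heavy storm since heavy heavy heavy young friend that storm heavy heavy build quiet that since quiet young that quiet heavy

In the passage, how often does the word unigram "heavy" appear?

7

Scanning the 23 tokens for "heavy":
  position 3: heavy
  position 6: heavy
  position 7: heavy
  position 8: heavy
  position 13: heavy
  position 14: heavy
  position 23: heavy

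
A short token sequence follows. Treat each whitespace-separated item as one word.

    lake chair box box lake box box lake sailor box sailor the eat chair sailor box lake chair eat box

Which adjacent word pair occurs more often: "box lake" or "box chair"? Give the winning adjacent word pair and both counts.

"box lake": 3 occurrences
"box chair": 0 occurrences

"box lake" (3 vs 0)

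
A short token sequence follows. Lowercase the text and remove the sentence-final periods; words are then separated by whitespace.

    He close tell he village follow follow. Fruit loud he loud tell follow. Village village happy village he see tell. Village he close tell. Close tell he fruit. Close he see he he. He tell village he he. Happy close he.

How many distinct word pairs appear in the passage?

41 tokens → 40 bigram windows in total.
Repeated bigrams (each contributes count−1 duplicates):
  close tell: 3
  he he: 3
  village he: 3
  close he: 2
  he close: 2
  he see: 2
  tell he: 2
  tell village: 2
11 duplicate windows → 40 − 11 = 29 distinct.

29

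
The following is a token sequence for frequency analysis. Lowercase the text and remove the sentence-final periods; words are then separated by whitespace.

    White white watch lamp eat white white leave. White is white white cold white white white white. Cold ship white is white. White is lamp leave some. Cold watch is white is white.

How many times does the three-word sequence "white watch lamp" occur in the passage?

Scanning the 31 overlapping trigram windows for "white watch lamp":
  position 2–4: white watch lamp

1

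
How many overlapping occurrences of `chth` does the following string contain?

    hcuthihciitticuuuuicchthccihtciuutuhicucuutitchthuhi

Sliding a length-4 window over the 52 characters (49 positions):
  position 21–24: chth
  position 46–49: chth

2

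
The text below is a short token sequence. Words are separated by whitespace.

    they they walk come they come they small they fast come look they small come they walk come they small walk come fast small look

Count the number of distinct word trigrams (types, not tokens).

20

25 tokens → 23 trigram windows in total.
Repeated trigrams (each contributes count−1 duplicates):
  come they small: 2
  they walk come: 2
  walk come they: 2
3 duplicate windows → 23 − 3 = 20 distinct.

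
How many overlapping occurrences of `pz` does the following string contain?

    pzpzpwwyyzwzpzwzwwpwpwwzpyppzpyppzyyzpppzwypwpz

7

Sliding a length-2 window over the 47 characters (46 positions):
  position 1–2: pz
  position 3–4: pz
  position 13–14: pz
  position 28–29: pz
  position 33–34: pz
  position 40–41: pz
  position 46–47: pz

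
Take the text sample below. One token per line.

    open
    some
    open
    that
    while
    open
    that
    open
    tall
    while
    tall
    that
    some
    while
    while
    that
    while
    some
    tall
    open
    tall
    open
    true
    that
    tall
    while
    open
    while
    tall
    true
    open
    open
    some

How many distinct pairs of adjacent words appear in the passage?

24

33 tokens → 32 bigram windows in total.
Repeated bigrams (each contributes count−1 duplicates):
  open some: 2
  open tall: 2
  open that: 2
  tall open: 2
  tall while: 2
  that while: 2
  while open: 2
  while tall: 2
8 duplicate windows → 32 − 8 = 24 distinct.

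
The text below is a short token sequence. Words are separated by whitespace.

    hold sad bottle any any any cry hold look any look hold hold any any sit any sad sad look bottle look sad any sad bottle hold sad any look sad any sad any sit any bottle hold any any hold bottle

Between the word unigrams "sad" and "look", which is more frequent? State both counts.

"sad" (8 vs 5)

"sad": 8 occurrences
"look": 5 occurrences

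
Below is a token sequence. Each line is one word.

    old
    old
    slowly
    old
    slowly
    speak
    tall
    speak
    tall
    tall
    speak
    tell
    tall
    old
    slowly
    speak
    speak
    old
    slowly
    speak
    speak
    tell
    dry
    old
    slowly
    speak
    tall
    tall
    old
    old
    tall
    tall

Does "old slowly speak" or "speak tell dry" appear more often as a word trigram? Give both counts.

"old slowly speak" (4 vs 1)

"old slowly speak": 4 occurrences
"speak tell dry": 1 occurrence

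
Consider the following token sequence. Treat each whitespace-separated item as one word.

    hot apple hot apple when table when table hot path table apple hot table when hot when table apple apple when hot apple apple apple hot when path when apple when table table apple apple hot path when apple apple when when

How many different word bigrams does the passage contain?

18

42 tokens → 41 bigram windows in total.
Repeated bigrams (each contributes count−1 duplicates):
  apple apple: 5
  apple hot: 4
  apple when: 4
  when table: 4
  hot apple: 3
  table apple: 3
  hot path: 2
  hot when: 2
  … (4 more repeated)
23 duplicate windows → 41 − 23 = 18 distinct.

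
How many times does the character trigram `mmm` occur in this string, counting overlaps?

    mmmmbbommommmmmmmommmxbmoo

8

Sliding a length-3 window over the 26 characters (24 positions):
  position 1–3: mmm
  position 2–4: mmm
  position 11–13: mmm
  position 12–14: mmm
  position 13–15: mmm
  position 14–16: mmm
  position 15–17: mmm
  position 19–21: mmm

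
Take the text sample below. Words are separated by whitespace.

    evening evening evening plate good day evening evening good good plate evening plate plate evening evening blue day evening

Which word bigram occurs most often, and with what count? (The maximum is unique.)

Bigram frequencies (highest first):
  evening evening: 4
  evening plate: 2
  day evening: 2
  plate evening: 2
  plate good: 1
  good day: 1
  … (6 more, each ≤ 1)

"evening evening", 4 times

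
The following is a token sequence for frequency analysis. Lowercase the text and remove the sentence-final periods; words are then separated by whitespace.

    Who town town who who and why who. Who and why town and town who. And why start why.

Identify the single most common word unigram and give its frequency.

"who", 6 times

Unigram frequencies (highest first):
  who: 6
  town: 4
  and: 4
  why: 4
  start: 1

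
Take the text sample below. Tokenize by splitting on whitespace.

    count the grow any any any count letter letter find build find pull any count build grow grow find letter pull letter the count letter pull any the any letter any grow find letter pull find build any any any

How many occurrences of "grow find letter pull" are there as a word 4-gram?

Scanning the 37 overlapping 4-gram windows for "grow find letter pull":
  position 18–21: grow find letter pull
  position 32–35: grow find letter pull

2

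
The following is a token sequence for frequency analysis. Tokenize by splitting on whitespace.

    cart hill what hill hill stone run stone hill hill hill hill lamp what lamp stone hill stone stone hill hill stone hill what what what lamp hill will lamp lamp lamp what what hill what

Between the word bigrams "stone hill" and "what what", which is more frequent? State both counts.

"stone hill": 4 occurrences
"what what": 3 occurrences

"stone hill" (4 vs 3)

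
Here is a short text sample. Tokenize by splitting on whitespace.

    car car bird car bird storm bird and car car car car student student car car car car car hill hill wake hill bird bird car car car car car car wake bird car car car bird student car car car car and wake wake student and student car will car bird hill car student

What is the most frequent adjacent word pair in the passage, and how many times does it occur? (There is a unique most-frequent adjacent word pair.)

"car car", 18 times

Bigram frequencies (highest first):
  car car: 18
  car bird: 4
  bird car: 3
  student car: 3
  car student: 2
  bird storm: 1
  … (23 more, each ≤ 1)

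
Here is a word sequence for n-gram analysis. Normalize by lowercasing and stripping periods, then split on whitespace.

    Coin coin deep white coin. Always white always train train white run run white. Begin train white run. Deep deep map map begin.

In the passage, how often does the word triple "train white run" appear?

2

Scanning the 21 overlapping trigram windows for "train white run":
  position 10–12: train white run
  position 16–18: train white run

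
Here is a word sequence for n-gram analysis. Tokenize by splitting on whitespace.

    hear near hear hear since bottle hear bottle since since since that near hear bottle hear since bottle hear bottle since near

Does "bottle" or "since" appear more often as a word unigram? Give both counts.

"since" (6 vs 5)

"bottle": 5 occurrences
"since": 6 occurrences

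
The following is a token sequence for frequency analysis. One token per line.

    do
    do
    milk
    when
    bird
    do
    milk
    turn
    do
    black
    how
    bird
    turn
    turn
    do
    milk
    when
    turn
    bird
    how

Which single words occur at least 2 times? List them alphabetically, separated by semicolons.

bird; do; how; milk; turn; when

Unigram counts meeting the condition (at least 2 times):
  bird: 3
  do: 5
  how: 2
  milk: 3
  turn: 4
  when: 2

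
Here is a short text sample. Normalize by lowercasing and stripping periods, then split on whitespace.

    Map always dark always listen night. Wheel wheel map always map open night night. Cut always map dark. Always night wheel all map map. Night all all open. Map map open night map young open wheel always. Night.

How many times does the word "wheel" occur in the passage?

4

Scanning the 38 tokens for "wheel":
  position 7: wheel
  position 8: wheel
  position 21: wheel
  position 36: wheel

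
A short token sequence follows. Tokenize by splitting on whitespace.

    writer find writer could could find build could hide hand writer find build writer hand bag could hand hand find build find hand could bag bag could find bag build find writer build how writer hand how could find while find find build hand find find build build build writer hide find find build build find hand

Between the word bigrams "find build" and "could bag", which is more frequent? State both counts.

"find build" (6 vs 1)

"find build": 6 occurrences
"could bag": 1 occurrence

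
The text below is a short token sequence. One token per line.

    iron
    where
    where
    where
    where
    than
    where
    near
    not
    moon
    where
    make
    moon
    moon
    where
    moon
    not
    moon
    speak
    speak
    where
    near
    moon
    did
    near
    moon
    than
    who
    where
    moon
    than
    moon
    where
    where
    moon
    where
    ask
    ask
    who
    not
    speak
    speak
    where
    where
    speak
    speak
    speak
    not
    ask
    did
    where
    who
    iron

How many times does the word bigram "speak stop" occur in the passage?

0

Scanning the 52 overlapping bigram windows for "speak stop":
  (none found)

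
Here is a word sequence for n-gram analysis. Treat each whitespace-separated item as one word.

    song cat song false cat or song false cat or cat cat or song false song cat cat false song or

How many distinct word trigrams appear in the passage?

15

21 tokens → 19 trigram windows in total.
Repeated trigrams (each contributes count−1 duplicates):
  cat or song: 2
  false cat or: 2
  or song false: 2
  song false cat: 2
4 duplicate windows → 19 − 4 = 15 distinct.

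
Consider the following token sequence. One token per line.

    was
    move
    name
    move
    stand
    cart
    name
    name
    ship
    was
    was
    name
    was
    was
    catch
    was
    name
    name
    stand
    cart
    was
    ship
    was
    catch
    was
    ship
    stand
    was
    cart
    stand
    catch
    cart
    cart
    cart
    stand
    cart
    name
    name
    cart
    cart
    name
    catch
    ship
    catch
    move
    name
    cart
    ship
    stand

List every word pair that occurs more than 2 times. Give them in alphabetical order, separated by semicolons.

Bigram counts meeting the condition (more than 2 times):
  cart cart: 3
  cart name: 3
  name name: 3
  stand cart: 3

cart cart; cart name; name name; stand cart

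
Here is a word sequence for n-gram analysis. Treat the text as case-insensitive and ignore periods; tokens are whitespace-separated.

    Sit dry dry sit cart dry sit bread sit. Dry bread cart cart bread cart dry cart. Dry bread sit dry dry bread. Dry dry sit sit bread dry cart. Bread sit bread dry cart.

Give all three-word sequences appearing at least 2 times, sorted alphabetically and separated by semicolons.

bread dry cart; bread sit dry; dry dry sit; sit bread dry; sit dry dry

Trigram counts meeting the condition (at least 2 times):
  bread dry cart: 2
  bread sit dry: 2
  dry dry sit: 2
  sit bread dry: 2
  sit dry dry: 2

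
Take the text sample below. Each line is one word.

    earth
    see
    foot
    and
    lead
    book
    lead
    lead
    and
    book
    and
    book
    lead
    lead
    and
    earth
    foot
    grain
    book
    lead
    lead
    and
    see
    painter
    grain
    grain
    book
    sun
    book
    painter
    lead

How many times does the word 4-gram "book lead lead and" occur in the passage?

3

Scanning the 28 overlapping 4-gram windows for "book lead lead and":
  position 6–9: book lead lead and
  position 12–15: book lead lead and
  position 19–22: book lead lead and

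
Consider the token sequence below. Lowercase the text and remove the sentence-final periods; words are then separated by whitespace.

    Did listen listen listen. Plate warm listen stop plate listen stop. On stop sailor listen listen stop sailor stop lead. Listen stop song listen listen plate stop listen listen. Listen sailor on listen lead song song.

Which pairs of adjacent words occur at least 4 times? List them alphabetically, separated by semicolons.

Bigram counts meeting the condition (at least 4 times):
  listen listen: 6
  listen stop: 4

listen listen; listen stop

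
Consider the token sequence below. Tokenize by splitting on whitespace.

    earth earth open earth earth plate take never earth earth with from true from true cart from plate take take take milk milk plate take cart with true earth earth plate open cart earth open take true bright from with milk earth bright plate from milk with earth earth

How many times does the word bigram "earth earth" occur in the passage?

Scanning the 48 overlapping bigram windows for "earth earth":
  position 1–2: earth earth
  position 4–5: earth earth
  position 9–10: earth earth
  position 29–30: earth earth
  position 48–49: earth earth

5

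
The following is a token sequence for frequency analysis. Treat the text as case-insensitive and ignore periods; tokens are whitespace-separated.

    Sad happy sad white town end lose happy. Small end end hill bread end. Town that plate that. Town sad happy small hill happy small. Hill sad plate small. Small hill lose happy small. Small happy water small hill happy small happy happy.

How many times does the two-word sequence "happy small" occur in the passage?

Scanning the 42 overlapping bigram windows for "happy small":
  position 8–9: happy small
  position 21–22: happy small
  position 24–25: happy small
  position 33–34: happy small
  position 40–41: happy small

5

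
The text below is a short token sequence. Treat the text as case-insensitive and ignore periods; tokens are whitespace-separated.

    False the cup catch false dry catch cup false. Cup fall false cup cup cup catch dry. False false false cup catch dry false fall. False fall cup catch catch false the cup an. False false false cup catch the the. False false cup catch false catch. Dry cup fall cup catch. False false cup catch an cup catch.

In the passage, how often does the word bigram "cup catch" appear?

9

Scanning the 58 overlapping bigram windows for "cup catch":
  position 3–4: cup catch
  position 15–16: cup catch
  position 21–22: cup catch
  position 28–29: cup catch
  position 38–39: cup catch
  position 44–45: cup catch
  position 51–52: cup catch
  position 55–56: cup catch
  position 58–59: cup catch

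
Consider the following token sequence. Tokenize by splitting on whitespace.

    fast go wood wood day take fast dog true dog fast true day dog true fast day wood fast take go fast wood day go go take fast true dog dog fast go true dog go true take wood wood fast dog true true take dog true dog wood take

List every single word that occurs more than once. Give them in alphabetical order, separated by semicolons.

day; dog; fast; go; take; true; wood

Unigram counts meeting the condition (more than once):
  day: 4
  dog: 9
  fast: 9
  go: 6
  take: 6
  true: 9
  wood: 7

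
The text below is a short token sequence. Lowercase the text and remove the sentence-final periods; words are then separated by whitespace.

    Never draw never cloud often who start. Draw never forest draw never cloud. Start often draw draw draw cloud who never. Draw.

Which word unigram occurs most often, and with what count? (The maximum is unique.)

"draw", 7 times

Unigram frequencies (highest first):
  draw: 7
  never: 5
  cloud: 3
  often: 2
  who: 2
  start: 2
  … (1 more, each ≤ 1)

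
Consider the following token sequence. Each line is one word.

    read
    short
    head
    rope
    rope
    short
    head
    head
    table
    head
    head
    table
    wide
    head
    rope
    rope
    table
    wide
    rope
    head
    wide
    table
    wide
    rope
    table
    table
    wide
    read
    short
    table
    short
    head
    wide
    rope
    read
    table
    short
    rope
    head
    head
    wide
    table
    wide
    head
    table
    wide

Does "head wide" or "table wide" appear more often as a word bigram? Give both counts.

"table wide" (6 vs 3)

"head wide": 3 occurrences
"table wide": 6 occurrences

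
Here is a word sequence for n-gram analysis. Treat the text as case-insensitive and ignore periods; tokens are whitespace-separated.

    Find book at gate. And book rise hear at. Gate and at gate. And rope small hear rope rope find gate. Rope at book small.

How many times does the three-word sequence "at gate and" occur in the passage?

Scanning the 23 overlapping trigram windows for "at gate and":
  position 3–5: at gate and
  position 9–11: at gate and
  position 12–14: at gate and

3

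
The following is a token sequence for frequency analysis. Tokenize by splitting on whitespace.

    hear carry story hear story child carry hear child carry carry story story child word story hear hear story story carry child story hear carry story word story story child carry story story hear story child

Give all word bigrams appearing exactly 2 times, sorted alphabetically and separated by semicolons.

hear carry; word story

Bigram counts meeting the condition (exactly 2 times):
  hear carry: 2
  word story: 2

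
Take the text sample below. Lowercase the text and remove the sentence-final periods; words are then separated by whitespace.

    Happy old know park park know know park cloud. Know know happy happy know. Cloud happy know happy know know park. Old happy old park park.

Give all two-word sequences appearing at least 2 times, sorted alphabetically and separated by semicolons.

Bigram counts meeting the condition (at least 2 times):
  happy know: 3
  happy old: 2
  know happy: 2
  know know: 3
  know park: 3
  park park: 2

happy know; happy old; know happy; know know; know park; park park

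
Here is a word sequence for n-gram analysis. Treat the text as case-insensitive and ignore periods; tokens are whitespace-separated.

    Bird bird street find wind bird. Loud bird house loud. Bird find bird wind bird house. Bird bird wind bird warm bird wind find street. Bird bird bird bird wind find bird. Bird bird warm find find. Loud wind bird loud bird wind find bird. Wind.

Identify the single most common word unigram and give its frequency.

"bird", 21 times

Unigram frequencies (highest first):
  bird: 21
  wind: 8
  find: 7
  loud: 4
  street: 2
  house: 2
  … (1 more, each ≤ 2)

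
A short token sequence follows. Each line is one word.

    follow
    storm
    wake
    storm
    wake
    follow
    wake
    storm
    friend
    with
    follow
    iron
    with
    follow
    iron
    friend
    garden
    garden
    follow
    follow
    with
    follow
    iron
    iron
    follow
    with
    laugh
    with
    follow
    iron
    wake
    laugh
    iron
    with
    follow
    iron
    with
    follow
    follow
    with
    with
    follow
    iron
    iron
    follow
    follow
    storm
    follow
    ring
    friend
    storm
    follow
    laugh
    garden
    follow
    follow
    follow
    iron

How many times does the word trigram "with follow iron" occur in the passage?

6

Scanning the 56 overlapping trigram windows for "with follow iron":
  position 10–12: with follow iron
  position 13–15: with follow iron
  position 21–23: with follow iron
  position 28–30: with follow iron
  position 34–36: with follow iron
  position 41–43: with follow iron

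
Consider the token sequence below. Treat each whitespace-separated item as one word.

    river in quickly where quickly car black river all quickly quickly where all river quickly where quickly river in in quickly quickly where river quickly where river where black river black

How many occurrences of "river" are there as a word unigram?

Scanning the 31 tokens for "river":
  position 1: river
  position 8: river
  position 14: river
  position 18: river
  position 24: river
  position 27: river
  position 30: river

7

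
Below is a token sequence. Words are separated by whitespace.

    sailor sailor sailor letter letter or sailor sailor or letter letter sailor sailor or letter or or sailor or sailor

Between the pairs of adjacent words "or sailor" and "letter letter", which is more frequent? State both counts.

"or sailor": 3 occurrences
"letter letter": 2 occurrences

"or sailor" (3 vs 2)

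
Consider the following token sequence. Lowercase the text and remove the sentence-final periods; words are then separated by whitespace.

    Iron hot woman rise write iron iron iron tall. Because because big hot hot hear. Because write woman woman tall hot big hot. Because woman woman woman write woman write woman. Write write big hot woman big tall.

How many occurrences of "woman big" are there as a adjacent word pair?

1

Scanning the 37 overlapping bigram windows for "woman big":
  position 36–37: woman big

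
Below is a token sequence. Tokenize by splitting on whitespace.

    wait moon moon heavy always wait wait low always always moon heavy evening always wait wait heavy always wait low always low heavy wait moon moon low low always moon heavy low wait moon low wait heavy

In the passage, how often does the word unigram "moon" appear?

7

Scanning the 37 tokens for "moon":
  position 2: moon
  position 3: moon
  position 11: moon
  position 25: moon
  position 26: moon
  position 30: moon
  position 34: moon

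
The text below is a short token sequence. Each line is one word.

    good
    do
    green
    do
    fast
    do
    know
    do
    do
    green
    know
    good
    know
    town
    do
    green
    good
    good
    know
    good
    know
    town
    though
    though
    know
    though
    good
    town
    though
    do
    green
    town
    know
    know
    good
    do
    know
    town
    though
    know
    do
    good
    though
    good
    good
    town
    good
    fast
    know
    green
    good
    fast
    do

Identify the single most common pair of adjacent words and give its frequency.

"do green", 4 times

Bigram frequencies (highest first):
  do green: 4
  know good: 3
  good know: 3
  know town: 3
  town though: 3
  good do: 2
  … (25 more, each ≤ 2)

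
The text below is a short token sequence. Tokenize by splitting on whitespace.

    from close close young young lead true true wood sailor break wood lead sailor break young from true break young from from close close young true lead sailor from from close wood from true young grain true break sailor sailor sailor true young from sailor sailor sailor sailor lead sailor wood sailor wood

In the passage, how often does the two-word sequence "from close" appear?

3

Scanning the 52 overlapping bigram windows for "from close":
  position 1–2: from close
  position 22–23: from close
  position 30–31: from close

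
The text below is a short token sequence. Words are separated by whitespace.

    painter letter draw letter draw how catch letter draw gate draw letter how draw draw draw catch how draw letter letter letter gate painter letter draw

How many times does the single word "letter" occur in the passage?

8

Scanning the 26 tokens for "letter":
  position 2: letter
  position 4: letter
  position 8: letter
  position 12: letter
  position 20: letter
  position 21: letter
  position 22: letter
  position 25: letter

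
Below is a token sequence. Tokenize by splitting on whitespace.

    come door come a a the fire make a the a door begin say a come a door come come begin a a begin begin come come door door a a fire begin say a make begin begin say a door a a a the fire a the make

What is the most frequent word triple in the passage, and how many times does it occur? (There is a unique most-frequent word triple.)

Trigram frequencies (highest first):
  begin say a: 3
  a a the: 2
  a the fire: 2
  door a a: 2
  come door come: 1
  door come a: 1
  … (36 more, each ≤ 1)

"begin say a", 3 times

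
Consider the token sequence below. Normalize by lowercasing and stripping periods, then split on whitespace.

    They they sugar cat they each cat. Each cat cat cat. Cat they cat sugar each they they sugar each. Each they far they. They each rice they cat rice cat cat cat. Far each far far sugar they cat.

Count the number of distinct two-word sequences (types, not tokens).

40 tokens → 39 bigram windows in total.
Repeated bigrams (each contributes count−1 duplicates):
  cat cat: 5
  they cat: 3
  they they: 3
  cat they: 2
  each cat: 2
  each they: 2
  sugar each: 2
  they each: 2
  … (1 more repeated)
14 duplicate windows → 39 − 14 = 25 distinct.

25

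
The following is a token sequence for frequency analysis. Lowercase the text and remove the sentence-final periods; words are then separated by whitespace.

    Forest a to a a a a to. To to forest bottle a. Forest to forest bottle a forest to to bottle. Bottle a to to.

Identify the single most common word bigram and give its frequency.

"to to", 4 times

Bigram frequencies (highest first):
  to to: 4
  a to: 3
  a a: 3
  bottle a: 3
  to forest: 2
  forest bottle: 2
  … (6 more, each ≤ 2)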